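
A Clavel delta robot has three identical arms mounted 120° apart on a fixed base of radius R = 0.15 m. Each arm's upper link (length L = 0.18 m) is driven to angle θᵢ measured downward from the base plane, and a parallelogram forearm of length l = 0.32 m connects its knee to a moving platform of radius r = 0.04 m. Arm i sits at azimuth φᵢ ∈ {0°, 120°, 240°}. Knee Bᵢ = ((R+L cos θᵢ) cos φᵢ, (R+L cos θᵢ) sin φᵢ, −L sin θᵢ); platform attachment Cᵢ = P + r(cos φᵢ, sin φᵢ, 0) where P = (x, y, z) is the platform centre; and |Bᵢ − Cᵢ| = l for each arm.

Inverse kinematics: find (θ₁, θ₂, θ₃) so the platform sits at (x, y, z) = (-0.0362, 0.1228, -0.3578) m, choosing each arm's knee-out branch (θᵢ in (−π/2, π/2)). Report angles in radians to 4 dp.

θ₁ = 1.1343, θ₂ = 0.4362, θ₃ = 1.3088

φ1=0.0° → target in arm frame (-0.0362, 0.1228)
  A=0.1462, B=-0.3578, C=(l²−L²−A²−y'²−z²)/(2L)=-0.2624
  √(A²+B²)=0.3865;  θ1 = -1.1829+2.3171 ≈ 1.1343
rotate P by −φ2: (0.1244, -0.0300, -0.3578)
  A cos θ + B sin θ = C:  -0.0144·cos θ + -0.3578·sin θ = -0.1643
  θ2 = atan2(B,A) + arccos(C/0.3581) = 0.4362
φ3=240.0° → target in arm frame (-0.0882, -0.0928)
  A cos θ + B sin θ = C:  0.1982·cos θ + -0.3578·sin θ = -0.2942
  γ=atan2(-0.3578,0.1982)=-1.0648;  ψ=arccos(-0.7193)=2.3736;  θ3=γ+ψ≈1.3088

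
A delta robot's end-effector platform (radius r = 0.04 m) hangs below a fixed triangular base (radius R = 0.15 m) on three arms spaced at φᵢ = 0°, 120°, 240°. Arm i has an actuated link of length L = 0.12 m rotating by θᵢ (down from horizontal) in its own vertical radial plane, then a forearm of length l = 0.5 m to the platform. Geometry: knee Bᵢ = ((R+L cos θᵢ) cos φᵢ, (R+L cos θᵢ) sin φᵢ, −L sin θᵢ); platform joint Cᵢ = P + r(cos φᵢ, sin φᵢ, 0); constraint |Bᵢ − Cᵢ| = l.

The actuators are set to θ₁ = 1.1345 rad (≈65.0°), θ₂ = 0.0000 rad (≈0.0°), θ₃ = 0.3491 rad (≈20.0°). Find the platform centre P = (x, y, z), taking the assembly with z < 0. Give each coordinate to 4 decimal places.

(-0.1782, 0.0499, -0.4730)

φ1=0.0°: virtual centre (0.1607, 0.0000, -0.1088), radius l
arm 2 at φ=120.0°: ρ2 = 0.2300;  centre 2 = (-0.1150, 0.1992, 0.0000)
centre 3 = (0.2228·cos240.0°, 0.2228·sin240.0°, -0.0410) = (-0.1114, -0.1929, -0.0410)
eliminate P² terms by subtracting sphere 1 from 2 and 3
linear system: -0.5514x+0.3984y = 0.0152−0.2175z; -0.5442x+-0.3858y = 0.0137−0.1354z
det = 0.4295;  x = -0.0264+0.3210z,  y = 0.0018+-0.1017z
quadratic in z: (1.1134)z²+(0.0971)z+(-0.2032)=0, √Δ=0.9562 → z ∈ {-0.4730, 0.3858}; z = -0.4730 (taking z<0)
x = -0.1782, y = 0.0499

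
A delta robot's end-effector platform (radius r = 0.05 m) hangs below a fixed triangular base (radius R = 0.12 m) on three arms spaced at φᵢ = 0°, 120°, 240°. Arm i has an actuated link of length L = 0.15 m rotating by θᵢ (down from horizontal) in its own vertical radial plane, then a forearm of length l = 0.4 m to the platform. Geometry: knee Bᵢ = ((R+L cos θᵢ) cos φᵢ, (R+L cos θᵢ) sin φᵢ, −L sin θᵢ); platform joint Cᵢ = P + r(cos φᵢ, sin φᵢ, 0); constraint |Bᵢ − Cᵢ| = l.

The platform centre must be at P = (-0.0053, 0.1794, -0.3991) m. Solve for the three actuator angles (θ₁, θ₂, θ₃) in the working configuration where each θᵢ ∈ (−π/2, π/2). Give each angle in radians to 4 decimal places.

φ1=0.0° → target in arm frame (-0.0053, 0.1794)
  A cos θ + B sin θ = C:  0.0753·cos θ + -0.3991·sin θ = -0.1988
  θ1 = atan2(B,A) + arccos(C/0.4061) = 0.6979
rotate P by −φ2: (0.1580, -0.0851, -0.3991)
  A=-0.0880, B=-0.3991, C=(l²−L²−A²−y'²−z²)/(2L)=-0.1226
  γ=atan2(-0.3991,-0.0880)=-1.7879;  ψ=arccos(-0.2999)=1.8754;  θ2=γ+ψ≈0.0875
φ3=240.0° → target in arm frame (-0.1527, -0.0943)
  A cos θ + B sin θ = C:  0.2227·cos θ + -0.3991·sin θ = -0.2676
  √(A²+B²)=0.4570;  θ3 = -1.0618+2.1962 ≈ 1.1344

θ₁ = 0.6979, θ₂ = 0.0875, θ₃ = 1.1344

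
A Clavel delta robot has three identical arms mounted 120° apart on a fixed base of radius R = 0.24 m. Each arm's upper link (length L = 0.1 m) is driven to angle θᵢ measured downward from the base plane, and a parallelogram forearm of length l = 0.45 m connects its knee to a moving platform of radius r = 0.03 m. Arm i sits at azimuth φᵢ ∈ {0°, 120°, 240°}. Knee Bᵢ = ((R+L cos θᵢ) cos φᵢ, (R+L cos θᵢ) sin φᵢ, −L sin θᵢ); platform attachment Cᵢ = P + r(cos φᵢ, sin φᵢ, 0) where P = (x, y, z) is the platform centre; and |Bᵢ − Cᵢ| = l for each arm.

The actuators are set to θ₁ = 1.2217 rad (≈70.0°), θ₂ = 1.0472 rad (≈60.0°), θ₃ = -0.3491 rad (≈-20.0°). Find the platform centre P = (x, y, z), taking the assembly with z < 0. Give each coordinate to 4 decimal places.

O1 = (0.2442·cos0.0°, 0.2442·sin0.0°, -0.0940) = (0.2442, 0.0000, -0.0940)
φ2=120.0°: virtual centre (-0.1300, 0.2252, -0.0866), radius l
O3 = (0.3040·cos240.0°, 0.3040·sin240.0°, 0.0342) = (-0.1520, -0.2632, 0.0342)
eliminate P² terms by subtracting sphere 1 from 2 and 3
[-0.7484 0.4503 0.0147]·P = 0.0066;  [-0.7924 -0.5265 0.2563]·P = 0.0251
det = 0.7509;  x = -0.0197+0.1641z,  y = -0.0180+0.2400z
sphere 1 gives Az²+Bz+C=0 with A=1.0845, B=0.0927, C=-0.1237;  B²−4AC=0.5452;  roots -0.3832, 0.2977;  negative root z = -0.3832
x = -0.0826, y = -0.1100

(-0.0826, -0.1100, -0.3832)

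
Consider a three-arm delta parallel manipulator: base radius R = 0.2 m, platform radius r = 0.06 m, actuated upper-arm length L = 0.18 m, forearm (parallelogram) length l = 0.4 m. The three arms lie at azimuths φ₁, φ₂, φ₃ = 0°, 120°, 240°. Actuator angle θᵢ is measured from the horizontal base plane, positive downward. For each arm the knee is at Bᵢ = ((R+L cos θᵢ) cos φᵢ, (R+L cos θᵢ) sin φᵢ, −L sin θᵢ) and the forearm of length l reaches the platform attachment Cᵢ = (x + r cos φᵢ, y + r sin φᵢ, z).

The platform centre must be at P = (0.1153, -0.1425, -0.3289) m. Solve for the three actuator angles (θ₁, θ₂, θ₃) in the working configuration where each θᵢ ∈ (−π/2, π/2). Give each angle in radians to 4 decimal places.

θ₁ = 0.0875, θ₂ = 1.3091, θ₃ = 0.3489

arm 1 (φ=0.0°): x'=0.1153, y'=-0.1425
  A=0.0247, B=-0.3289, C=(l²−L²−A²−y'²−z²)/(2L)=-0.0041
  θ1 = atan2(B,A) + arccos(C/0.3298) = 0.0875
rotate P by −φ2: (-0.1811, -0.0286, -0.3289)
  A=0.3211, B=-0.3289, C=(l²−L²−A²−y'²−z²)/(2L)=-0.2346
  √(A²+B²)=0.4596;  θ2 = -0.7975+2.1066 ≈ 1.3091
arm 3 (φ=240.0°): x'=0.0658, y'=0.1711
  A=0.0742, B=-0.3289, C=(l²−L²−A²−y'²−z²)/(2L)=-0.0427
  γ=atan2(-0.3289,0.0742)=-1.3488;  ψ=arccos(-0.1266)=1.6977;  θ3=γ+ψ≈0.3489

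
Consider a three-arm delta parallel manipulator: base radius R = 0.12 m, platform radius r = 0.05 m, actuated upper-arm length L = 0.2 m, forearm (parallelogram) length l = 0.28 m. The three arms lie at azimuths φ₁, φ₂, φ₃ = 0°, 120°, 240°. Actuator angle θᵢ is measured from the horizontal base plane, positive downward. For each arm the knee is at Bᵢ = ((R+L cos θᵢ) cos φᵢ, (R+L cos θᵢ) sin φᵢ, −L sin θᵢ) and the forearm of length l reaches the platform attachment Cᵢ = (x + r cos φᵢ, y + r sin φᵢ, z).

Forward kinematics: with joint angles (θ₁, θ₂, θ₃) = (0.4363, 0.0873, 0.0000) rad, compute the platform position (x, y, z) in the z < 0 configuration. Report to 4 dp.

centre 1 = (0.2513·cos0.0°, 0.2513·sin0.0°, -0.0845) = (0.2513, 0.0000, -0.0845)
centre 2 = (0.2692·cos120.0°, 0.2692·sin120.0°, -0.0174) = (-0.1346, 0.2332, -0.0174)
arm 3 at φ=240.0°: ρ3 = 0.2700;  centre 3 = (-0.1350, -0.2338, 0.0000)
subtract pairs → two planes through P
plane₁₂: -0.7718x+0.4663y+0.1342z = 0.0025
det = 0.7212;  x = -0.0033+0.1963z,  y = -0.0001+0.0372z
quadratic in z: (1.0399)z²+(0.0691)z+(-0.0064)=0, √Δ=0.1776 → z ∈ {-0.1186, 0.0522}; z = -0.1186 (taking z<0)
x = -0.0266, y = -0.0045

(-0.0266, -0.0045, -0.1186)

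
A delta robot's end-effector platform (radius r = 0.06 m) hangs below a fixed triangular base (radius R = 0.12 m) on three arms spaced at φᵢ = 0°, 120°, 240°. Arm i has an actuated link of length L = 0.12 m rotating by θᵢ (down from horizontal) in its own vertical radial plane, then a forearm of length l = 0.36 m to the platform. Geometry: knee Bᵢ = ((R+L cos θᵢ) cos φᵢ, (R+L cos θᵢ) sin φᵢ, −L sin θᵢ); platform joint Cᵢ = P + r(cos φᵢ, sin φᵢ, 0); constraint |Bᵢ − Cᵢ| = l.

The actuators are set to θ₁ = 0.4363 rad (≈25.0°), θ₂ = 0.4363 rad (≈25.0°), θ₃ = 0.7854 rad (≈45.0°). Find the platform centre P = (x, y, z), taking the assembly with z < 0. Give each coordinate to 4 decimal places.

(0.0314, 0.0543, -0.3790)

arm 1 at φ=0.0°: e+L cos θ1 = 0.1688;  centre 1 = (0.1688, 0.0000, -0.0507)
centre 2 = (0.1688·cos120.0°, 0.1688·sin120.0°, -0.0507) = (-0.0844, 0.1461, -0.0507)
φ3=240.0°: virtual centre (-0.0724, -0.1254, -0.0849), radius l
eliminate P² terms by subtracting sphere 1 from 2 and 3
[-0.5063 0.2923 0.0000]·P = 0.0000;  [-0.4824 -0.2509 -0.0683]·P = -0.0029
det = 0.2680;  x = 0.0031+-0.0745z,  y = 0.0054+-0.1290z
quadratic in z: (1.0222)z²+(0.1247)z+(-0.0996)=0, √Δ=0.6501 → z ∈ {-0.3790, 0.2570}; z = -0.3790 (taking z<0)
x = 0.0314, y = 0.0543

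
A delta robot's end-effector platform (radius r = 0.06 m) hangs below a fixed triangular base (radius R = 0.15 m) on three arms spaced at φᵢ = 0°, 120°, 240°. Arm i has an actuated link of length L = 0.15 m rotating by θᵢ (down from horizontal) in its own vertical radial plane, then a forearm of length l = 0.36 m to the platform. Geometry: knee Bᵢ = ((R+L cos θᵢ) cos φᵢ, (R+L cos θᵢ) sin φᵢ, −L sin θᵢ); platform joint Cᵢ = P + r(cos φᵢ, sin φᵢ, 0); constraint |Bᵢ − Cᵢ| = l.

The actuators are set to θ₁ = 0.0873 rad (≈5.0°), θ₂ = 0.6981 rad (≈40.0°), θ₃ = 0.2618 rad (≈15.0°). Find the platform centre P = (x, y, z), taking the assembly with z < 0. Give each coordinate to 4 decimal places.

S1 = (0.2394·cos0.0°, 0.2394·sin0.0°, -0.0131) = (0.2394, 0.0000, -0.0131)
S2 = (0.2049·cos120.0°, 0.2049·sin120.0°, -0.0964) = (-0.1025, 0.1775, -0.0964)
arm 3 at φ=240.0°: ρ3 = 0.2349;  S3 = (-0.1174, -0.2034, -0.0388)
eliminate P² terms by subtracting sphere 1 from 2 and 3
linear system: -0.6838x+0.3549y = -0.0062−-0.1667z; -0.7137x+-0.4068y = -0.0008−-0.0515z
det = 0.5315;  x = 0.0053+-0.1620z,  y = -0.0073+0.1576z
quadratic in z: (1.0511)z²+(0.0997)z+(-0.0746)=0, √Δ=0.5687 → z ∈ {-0.3180, 0.2231}; z = -0.3180 (taking z<0)
x = 0.0568, y = -0.0574

(0.0568, -0.0574, -0.3180)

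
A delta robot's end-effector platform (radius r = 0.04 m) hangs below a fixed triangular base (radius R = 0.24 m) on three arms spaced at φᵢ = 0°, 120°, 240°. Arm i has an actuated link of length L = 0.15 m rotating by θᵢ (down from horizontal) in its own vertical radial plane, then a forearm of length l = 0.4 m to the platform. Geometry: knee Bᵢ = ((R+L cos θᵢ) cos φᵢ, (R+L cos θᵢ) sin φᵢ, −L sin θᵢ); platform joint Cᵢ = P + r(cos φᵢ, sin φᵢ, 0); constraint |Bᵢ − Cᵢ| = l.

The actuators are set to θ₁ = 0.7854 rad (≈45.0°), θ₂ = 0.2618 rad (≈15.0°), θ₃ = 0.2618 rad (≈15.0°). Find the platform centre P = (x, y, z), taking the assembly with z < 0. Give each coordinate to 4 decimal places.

(-0.0552, 0.0000, -0.2777)

S1 = (0.3061·cos0.0°, 0.3061·sin0.0°, -0.1061) = (0.3061, 0.0000, -0.1061)
arm 2 at φ=120.0°: e+L cos θ2 = 0.3449;  S2 = (-0.1724, 0.2987, -0.0388)
φ3=240.0°: virtual centre (-0.1724, -0.2987, -0.0388), radius l
|S₂|²−|S₁|² = 0.0155;  |S₃|²−|S₁|² = 0.0155
[-0.9570 0.5974 0.1345]·P = 0.0155;  [-0.9570 -0.5974 0.1345]·P = 0.0155
Cramer: x(z) = -0.0162+0.1405z;  y(z) = 0.0000-0.0000z
sphere 1 gives Az²+Bz+C=0 with A=1.0197, B=0.1216, C=-0.0449;  B²−4AC=0.1978;  roots -0.2777, 0.1585;  negative root z = -0.2777
x = -0.0552, y = 0.0000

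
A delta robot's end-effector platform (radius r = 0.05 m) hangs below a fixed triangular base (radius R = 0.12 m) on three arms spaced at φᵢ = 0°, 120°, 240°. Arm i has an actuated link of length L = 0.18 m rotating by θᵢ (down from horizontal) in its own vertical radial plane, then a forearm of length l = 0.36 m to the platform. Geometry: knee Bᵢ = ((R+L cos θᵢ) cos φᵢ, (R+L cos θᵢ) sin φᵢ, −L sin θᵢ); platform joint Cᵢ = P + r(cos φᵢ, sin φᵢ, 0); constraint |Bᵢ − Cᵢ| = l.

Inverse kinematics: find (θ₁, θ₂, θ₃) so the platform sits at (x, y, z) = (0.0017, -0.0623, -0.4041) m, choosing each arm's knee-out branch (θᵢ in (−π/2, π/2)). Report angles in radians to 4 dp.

θ₁ = 0.6979, θ₂ = 0.8726, θ₃ = 0.5234

rotate P by −φ1: (0.0017, -0.0623, -0.4041)
  A cos θ + B sin θ = C:  0.0683·cos θ + -0.4041·sin θ = -0.2073
  θ1 = atan2(B,A) + arccos(C/0.4098) = 0.6979
φ2=120.0° → target in arm frame (-0.0548, 0.0297)
  A cos θ + B sin θ = C:  0.1248·cos θ + -0.4041·sin θ = -0.2293
  θ2 = atan2(B,A) + arccos(C/0.4229) = 0.8726
φ3=240.0° → target in arm frame (0.0531, 0.0326)
  e−x'=0.0169;  (l²−L²−(e−x')²−y'²−z²)/2L = -0.1874
  γ=atan2(-0.4041,0.0169)=-1.5290;  ψ=arccos(-0.4632)=2.0524;  θ3=γ+ψ≈0.5234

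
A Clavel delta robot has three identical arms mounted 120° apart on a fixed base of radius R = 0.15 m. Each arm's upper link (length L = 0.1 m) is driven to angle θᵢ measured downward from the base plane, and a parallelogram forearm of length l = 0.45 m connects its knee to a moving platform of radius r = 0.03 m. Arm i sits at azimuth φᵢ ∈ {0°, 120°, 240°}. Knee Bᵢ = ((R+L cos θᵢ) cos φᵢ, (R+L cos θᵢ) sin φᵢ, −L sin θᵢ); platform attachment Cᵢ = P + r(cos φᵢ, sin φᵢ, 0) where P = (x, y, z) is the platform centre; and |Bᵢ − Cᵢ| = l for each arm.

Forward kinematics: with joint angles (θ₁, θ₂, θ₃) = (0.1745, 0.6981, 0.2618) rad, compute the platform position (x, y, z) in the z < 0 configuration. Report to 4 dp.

arm 1 at φ=0.0°: ρ1 = 0.2185;  O1 = (0.2185, 0.0000, -0.0174)
φ2=120.0°: virtual centre (-0.0983, 0.1703, -0.0643), radius l
arm 3 at φ=240.0°: ρ3 = 0.2166;  O3 = (-0.1083, -0.1876, -0.0259)
|O₂|²−|O₁|² = -0.0052;  |O₃|²−|O₁|² = -0.0005
plane₁₂: -0.6336x+0.3405y+-0.0938z = -0.0052
Cramer: x(z) = 0.0046-0.0891z;  y(z) = -0.0068+0.1098z
sphere 1 gives Az²+Bz+C=0 with A=1.0200, B=0.0713, C=-0.1564;  B²−4AC=0.6432;  roots -0.4281, 0.3582;  negative root z = -0.4281
x = 0.0428, y = -0.0538

(0.0428, -0.0538, -0.4281)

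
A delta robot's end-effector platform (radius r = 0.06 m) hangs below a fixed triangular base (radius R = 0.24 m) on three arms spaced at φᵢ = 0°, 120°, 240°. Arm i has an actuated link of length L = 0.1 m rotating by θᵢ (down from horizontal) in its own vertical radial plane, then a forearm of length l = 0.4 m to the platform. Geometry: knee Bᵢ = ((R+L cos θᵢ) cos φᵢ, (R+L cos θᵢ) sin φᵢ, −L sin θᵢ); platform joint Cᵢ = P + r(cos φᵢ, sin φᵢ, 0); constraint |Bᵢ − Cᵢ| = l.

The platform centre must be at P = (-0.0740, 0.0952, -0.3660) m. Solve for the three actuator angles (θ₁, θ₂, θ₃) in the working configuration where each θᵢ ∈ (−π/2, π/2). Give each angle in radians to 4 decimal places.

θ₁ = 1.3087, θ₂ = 0.0001, θ₃ = 1.1340

rotate P by −φ1: (-0.0740, 0.0952, -0.3660)
  A=0.2540, B=-0.3660, C=(l²−L²−A²−y'²−z²)/(2L)=-0.2877
  γ=atan2(-0.3660,0.2540)=-0.9641;  ψ=arccos(-0.6457)=2.2728;  θ1=γ+ψ≈1.3087
φ2=120.0° → target in arm frame (0.1194, 0.0165)
  e−x'=0.0606;  (l²−L²−(e−x')²−y'²−z²)/2L = 0.0605
  √(A²+B²)=0.3710;  θ2 = -1.4068+1.4069 ≈ 0.0001
rotate P by −φ3: (-0.0454, -0.1117, -0.3660)
  A=0.2254, B=-0.3660, C=(l²−L²−A²−y'²−z²)/(2L)=-0.2363
  γ=atan2(-0.3660,0.2254)=-1.0187;  ψ=arccos(-0.5497)=2.1528;  θ3=γ+ψ≈1.1340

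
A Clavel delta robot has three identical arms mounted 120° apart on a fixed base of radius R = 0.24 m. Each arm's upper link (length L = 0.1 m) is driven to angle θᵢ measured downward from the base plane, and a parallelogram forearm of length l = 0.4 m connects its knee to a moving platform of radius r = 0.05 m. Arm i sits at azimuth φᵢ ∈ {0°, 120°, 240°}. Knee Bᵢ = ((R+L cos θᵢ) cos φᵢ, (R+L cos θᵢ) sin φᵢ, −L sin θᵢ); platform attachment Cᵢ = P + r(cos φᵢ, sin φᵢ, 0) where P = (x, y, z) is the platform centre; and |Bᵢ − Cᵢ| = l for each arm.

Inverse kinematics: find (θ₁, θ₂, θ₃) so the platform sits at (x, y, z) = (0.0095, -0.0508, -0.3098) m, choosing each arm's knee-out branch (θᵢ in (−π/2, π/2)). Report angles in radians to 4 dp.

θ₁ = 0.2614, θ₂ = 0.6984, θ₃ = -0.0002

φ1=0.0° → target in arm frame (0.0095, -0.0508)
  A=0.1805, B=-0.3098, C=(l²−L²−A²−y'²−z²)/(2L)=0.0943
  θ1 = atan2(B,A) + arccos(C/0.3585) = 0.2614
φ2=120.0° → target in arm frame (-0.0487, 0.0172)
  A cos θ + B sin θ = C:  0.2387·cos θ + -0.3098·sin θ = -0.0163
  √(A²+B²)=0.3911;  θ2 = -0.9142+1.6126 ≈ 0.6984
φ3=240.0° → target in arm frame (0.0392, 0.0336)
  A=0.1508, B=-0.3098, C=(l²−L²−A²−y'²−z²)/(2L)=0.1508
  √(A²+B²)=0.3445;  θ3 = -1.1179+1.1177 ≈ -0.0002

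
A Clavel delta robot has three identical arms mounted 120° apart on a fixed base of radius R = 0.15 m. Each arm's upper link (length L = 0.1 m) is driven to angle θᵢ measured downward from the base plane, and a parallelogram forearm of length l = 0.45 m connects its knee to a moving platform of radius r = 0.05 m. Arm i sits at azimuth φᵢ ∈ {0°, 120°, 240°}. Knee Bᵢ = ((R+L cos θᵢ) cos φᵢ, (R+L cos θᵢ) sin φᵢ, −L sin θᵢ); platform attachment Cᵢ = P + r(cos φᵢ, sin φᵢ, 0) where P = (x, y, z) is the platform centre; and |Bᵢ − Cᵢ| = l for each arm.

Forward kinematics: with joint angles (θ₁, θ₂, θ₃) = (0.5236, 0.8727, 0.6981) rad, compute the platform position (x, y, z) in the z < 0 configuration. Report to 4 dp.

(0.0422, -0.0249, -0.4755)

φ1=0.0°: virtual centre (0.1866, 0.0000, -0.0500), radius l
centre 2 = (0.1643·cos120.0°, 0.1643·sin120.0°, -0.0766) = (-0.0821, 0.1423, -0.0766)
centre 3 = (0.1766·cos240.0°, 0.1766·sin240.0°, -0.0643) = (-0.0883, -0.1529, -0.0643)
|centre ₂|²−|centre ₁|² = -0.0045;  |centre ₃|²−|centre ₁|² = -0.0020
[-0.5375 0.2845 -0.0532]·P = -0.0045;  [-0.5498 -0.3059 -0.0286]·P = -0.0020
det = 0.3209;  x = 0.0060+-0.0761z,  y = -0.0043+0.0434z
sphere 1 gives Az²+Bz+C=0 with A=1.0077, B=0.1271, C=-0.1674;  B²−4AC=0.6908;  roots -0.4755, 0.3493;  negative root z = -0.4755
x = 0.0422, y = -0.0249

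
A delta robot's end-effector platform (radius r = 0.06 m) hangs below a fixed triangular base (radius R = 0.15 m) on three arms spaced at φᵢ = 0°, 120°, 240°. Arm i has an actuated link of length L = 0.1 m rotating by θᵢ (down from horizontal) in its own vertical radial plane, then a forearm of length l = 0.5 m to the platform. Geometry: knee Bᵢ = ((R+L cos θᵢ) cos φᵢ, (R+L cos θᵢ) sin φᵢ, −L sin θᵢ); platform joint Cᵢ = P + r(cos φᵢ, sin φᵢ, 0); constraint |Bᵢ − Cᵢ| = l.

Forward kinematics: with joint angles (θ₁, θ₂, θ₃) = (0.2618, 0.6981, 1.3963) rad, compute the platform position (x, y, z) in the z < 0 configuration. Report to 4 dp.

φ1=0.0°: virtual centre (0.1866, 0.0000, -0.0259), radius l
centre 2 = (0.1666·cos120.0°, 0.1666·sin120.0°, -0.0643) = (-0.0833, 0.1443, -0.0643)
arm 3 at φ=240.0°: ρ3 = 0.1074;  centre 3 = (-0.0537, -0.0930, -0.0985)
eliminate P² terms by subtracting sphere 1 from 2 and 3
linear system: -0.5398x+0.2886y = -0.0036−-0.0768z; -0.4805x+-0.1860y = -0.0143−-0.1452z
det = 0.2390;  x = 0.0200+-0.2350z,  y = 0.0250+-0.1735z
sphere 1 gives Az²+Bz+C=0 with A=1.0853, B=0.1214, C=-0.2210;  B²−4AC=0.9740;  roots -0.5106, 0.3987;  negative root z = -0.5106
x = 0.1400, y = 0.1136

(0.1400, 0.1136, -0.5106)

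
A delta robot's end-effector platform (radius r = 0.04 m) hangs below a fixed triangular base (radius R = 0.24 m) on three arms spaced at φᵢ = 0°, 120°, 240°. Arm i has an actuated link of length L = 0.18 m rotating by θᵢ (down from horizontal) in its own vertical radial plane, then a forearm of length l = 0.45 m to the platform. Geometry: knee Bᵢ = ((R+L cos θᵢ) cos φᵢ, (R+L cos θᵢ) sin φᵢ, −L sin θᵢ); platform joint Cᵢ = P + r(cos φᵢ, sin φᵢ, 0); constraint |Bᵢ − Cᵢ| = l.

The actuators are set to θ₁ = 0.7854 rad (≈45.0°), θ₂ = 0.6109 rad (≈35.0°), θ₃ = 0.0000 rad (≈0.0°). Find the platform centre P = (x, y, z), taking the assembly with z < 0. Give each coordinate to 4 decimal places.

arm 1 at φ=0.0°: (R−r)+L cos θ1 = 0.3273;  O1 = (0.3273, 0.0000, -0.1273)
arm 2 at φ=120.0°: (R−r)+L cos θ2 = 0.3474;  O2 = (-0.1737, 0.3009, -0.1032)
φ3=240.0°: virtual centre (-0.1900, -0.3291, 0.0000), radius l
subtract pairs → two planes through P
[-1.0020 0.6018 0.0481]·P = 0.0081;  [-1.0346 -0.6582 0.2546]·P = 0.0211
Cramer: x(z) = -0.0140+0.1442z;  y(z) = -0.0100+0.1602z
into |P−O₁|² = l²: 1.0464z² + 0.1530z + -0.0697 = 0;  Δ = 0.3152;  z = -0.3413 or 0.1952 → z<0 root = -0.3413
x = -0.0632, y = -0.0646

(-0.0632, -0.0646, -0.3413)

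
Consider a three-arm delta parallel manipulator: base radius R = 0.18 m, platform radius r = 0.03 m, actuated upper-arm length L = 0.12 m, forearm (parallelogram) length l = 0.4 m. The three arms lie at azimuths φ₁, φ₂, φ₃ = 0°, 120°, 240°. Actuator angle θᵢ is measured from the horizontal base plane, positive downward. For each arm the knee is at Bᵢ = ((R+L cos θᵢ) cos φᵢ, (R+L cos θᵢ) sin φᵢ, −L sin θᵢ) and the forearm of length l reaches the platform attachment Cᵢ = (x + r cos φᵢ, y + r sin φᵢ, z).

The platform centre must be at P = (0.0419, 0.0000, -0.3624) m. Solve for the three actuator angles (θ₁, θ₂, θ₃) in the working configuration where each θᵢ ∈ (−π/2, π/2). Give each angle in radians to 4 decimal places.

rotate P by −φ1: (0.0419, 0.0000, -0.3624)
  A cos θ + B sin θ = C:  0.1081·cos θ + -0.3624·sin θ = 0.0108
  θ1 = atan2(B,A) + arccos(C/0.3782) = 0.2615
rotate P by −φ2: (-0.0209, -0.0363, -0.3624)
  A cos θ + B sin θ = C:  0.1709·cos θ + -0.3624·sin θ = -0.0678
  γ=atan2(-0.3624,0.1709)=-1.1300;  ψ=arccos(-0.1692)=1.7408;  θ2=γ+ψ≈0.6108
φ3=240.0° → target in arm frame (-0.0210, 0.0363)
  e−x'=0.1710;  (l²−L²−(e−x')²−y'²−z²)/2L = -0.0678
  θ3 = atan2(B,A) + arccos(C/0.4007) = 0.6108

θ₁ = 0.2615, θ₂ = 0.6108, θ₃ = 0.6108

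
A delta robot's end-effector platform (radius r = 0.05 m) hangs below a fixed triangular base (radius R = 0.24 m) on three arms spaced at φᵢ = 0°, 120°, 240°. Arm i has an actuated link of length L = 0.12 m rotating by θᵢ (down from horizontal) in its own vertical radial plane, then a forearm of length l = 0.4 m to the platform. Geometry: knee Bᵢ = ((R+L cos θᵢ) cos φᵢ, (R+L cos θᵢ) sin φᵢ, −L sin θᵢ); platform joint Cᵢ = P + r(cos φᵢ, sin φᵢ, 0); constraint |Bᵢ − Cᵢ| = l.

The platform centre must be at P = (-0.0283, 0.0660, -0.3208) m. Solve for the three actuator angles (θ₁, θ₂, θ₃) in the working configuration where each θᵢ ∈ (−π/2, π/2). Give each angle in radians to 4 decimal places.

θ₁ = 0.6978, θ₂ = -0.0005, θ₃ = 0.7855

rotate P by −φ1: (-0.0283, 0.0660, -0.3208)
  e−x'=0.2183;  (l²−L²−(e−x')²−y'²−z²)/2L = -0.0388
  γ=atan2(-0.3208,0.2183)=-0.9733;  ψ=arccos(-0.1001)=1.6711;  θ1=γ+ψ≈0.6978
rotate P by −φ2: (0.0713, -0.0085, -0.3208)
  A=0.1187, B=-0.3208, C=(l²−L²−A²−y'²−z²)/(2L)=0.1189
  θ2 = atan2(B,A) + arccos(C/0.3421) = -0.0005
rotate P by −φ3: (-0.0430, -0.0575, -0.3208)
  e−x'=0.2330;  (l²−L²−(e−x')²−y'²−z²)/2L = -0.0621
  θ3 = atan2(B,A) + arccos(C/0.3965) = 0.7855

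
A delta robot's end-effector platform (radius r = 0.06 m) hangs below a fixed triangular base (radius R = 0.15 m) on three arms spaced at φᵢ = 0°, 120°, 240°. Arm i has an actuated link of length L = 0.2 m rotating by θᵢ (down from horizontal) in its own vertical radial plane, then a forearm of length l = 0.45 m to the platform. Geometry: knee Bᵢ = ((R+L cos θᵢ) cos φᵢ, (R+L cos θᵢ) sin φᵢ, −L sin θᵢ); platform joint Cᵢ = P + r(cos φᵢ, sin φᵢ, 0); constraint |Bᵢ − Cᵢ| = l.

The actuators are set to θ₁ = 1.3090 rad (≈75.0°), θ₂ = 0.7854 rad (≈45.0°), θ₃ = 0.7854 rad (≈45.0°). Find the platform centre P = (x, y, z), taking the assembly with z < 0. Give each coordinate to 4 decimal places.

centre 1 = (0.1418·cos0.0°, 0.1418·sin0.0°, -0.1932) = (0.1418, 0.0000, -0.1932)
arm 2 at φ=120.0°: (R−r)+L cos θ2 = 0.2314;  centre 2 = (-0.1157, 0.2004, -0.1414)
centre 3 = (0.2314·cos240.0°, 0.2314·sin240.0°, -0.1414) = (-0.1157, -0.2004, -0.1414)
|centre ₂|²−|centre ₁|² = 0.0161;  |centre ₃|²−|centre ₁|² = 0.0161
[-0.5149 0.4008 0.1035]·P = 0.0161;  [-0.5149 -0.4008 0.1035]·P = 0.0161
Cramer: x(z) = -0.0313+0.2010z;  y(z) = 0.0000-0.0000z
quadratic in z: (1.0404)z²+(0.3168)z+(-0.1352)=0, √Δ=0.8143 → z ∈ {-0.5436, 0.2391}; z = -0.5436 (taking z<0)
x = -0.1406, y = 0.0000

(-0.1406, 0.0000, -0.5436)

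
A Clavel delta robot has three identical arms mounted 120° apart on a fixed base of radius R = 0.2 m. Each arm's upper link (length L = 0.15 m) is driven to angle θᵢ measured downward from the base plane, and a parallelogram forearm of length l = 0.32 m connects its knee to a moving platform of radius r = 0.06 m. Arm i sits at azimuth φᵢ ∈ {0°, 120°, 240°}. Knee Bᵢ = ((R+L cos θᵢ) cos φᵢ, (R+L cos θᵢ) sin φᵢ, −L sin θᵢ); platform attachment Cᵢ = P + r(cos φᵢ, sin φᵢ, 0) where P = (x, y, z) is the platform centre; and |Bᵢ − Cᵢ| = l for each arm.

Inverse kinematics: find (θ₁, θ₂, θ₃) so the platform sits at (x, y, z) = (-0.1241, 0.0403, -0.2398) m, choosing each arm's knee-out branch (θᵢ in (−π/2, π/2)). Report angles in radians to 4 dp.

arm 1 (φ=0.0°): x'=-0.1241, y'=0.0403
  e−x'=0.2641;  (l²−L²−(e−x')²−y'²−z²)/2L = -0.1633
  √(A²+B²)=0.3567;  θ1 = -0.7372+2.0462 ≈ 1.3089
φ2=120.0° → target in arm frame (0.0970, 0.0873)
  e−x'=0.0430;  (l²−L²−(e−x')²−y'²−z²)/2L = 0.0431
  θ2 = atan2(B,A) + arccos(C/0.2436) = 0.0000
φ3=240.0° → target in arm frame (0.0271, -0.1276)
  A cos θ + B sin θ = C:  0.1129·cos θ + -0.2398·sin θ = -0.0221
  √(A²+B²)=0.2650;  θ3 = -1.1309+1.6542 ≈ 0.5233

θ₁ = 1.3089, θ₂ = 0.0000, θ₃ = 0.5233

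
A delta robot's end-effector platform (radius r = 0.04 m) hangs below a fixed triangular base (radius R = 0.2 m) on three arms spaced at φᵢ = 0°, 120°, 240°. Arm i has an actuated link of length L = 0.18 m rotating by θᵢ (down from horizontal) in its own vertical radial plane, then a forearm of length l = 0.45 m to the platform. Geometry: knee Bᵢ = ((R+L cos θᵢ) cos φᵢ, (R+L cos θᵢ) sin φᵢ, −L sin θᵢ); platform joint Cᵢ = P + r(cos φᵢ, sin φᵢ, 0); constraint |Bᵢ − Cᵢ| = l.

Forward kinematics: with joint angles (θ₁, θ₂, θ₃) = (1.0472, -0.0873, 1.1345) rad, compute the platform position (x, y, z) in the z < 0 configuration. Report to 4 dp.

φ1=0.0°: virtual centre (0.2500, 0.0000, -0.1559), radius l
φ2=120.0°: virtual centre (-0.1697, 0.2939, 0.0157), radius l
O3 = (0.2361·cos240.0°, 0.2361·sin240.0°, -0.1631) = (-0.1180, -0.2044, -0.1631)
eliminate P² terms by subtracting sphere 1 from 2 and 3
linear system: -0.8393x+0.5877y = 0.0286−0.3432z; -0.7361x+-0.4089y = -0.0045−-0.0145z
Cramer: x(z) = -0.0117+0.1699z;  y(z) = 0.0319-0.3413z
sphere 1 gives Az²+Bz+C=0 with A=1.1453, B=0.2011, C=-0.1087;  B²−4AC=0.5384;  roots -0.4081, 0.2326;  negative root z = -0.4081
x = -0.0810, y = 0.1712

(-0.0810, 0.1712, -0.4081)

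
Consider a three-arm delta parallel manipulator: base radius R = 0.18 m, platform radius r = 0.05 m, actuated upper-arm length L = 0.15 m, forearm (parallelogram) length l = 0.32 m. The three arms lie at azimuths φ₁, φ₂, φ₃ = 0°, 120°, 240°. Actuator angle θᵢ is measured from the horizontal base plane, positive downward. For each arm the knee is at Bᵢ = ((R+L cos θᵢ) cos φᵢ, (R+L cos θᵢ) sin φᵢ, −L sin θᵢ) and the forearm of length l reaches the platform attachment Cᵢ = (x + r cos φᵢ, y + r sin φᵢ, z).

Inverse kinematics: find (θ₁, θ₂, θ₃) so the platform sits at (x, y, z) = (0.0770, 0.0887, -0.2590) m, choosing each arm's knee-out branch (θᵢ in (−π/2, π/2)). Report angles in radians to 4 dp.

θ₁ = 0.1748, θ₂ = 0.4364, θ₃ = 1.2219

φ1=0.0° → target in arm frame (0.0770, 0.0887)
  e−x'=0.0530;  (l²−L²−(e−x')²−y'²−z²)/2L = 0.0071
  √(A²+B²)=0.2644;  θ1 = -1.3689+1.5438 ≈ 0.1748
arm 2 (φ=120.0°): x'=0.0383, y'=-0.1110
  A=0.0917, B=-0.2590, C=(l²−L²−A²−y'²−z²)/(2L)=-0.0264
  √(A²+B²)=0.2747;  θ2 = -1.2306+1.6670 ≈ 0.4364
rotate P by −φ3: (-0.1153, 0.0223, -0.2590)
  A cos θ + B sin θ = C:  0.2453·cos θ + -0.2590·sin θ = -0.1595
  θ3 = atan2(B,A) + arccos(C/0.3567) = 1.2219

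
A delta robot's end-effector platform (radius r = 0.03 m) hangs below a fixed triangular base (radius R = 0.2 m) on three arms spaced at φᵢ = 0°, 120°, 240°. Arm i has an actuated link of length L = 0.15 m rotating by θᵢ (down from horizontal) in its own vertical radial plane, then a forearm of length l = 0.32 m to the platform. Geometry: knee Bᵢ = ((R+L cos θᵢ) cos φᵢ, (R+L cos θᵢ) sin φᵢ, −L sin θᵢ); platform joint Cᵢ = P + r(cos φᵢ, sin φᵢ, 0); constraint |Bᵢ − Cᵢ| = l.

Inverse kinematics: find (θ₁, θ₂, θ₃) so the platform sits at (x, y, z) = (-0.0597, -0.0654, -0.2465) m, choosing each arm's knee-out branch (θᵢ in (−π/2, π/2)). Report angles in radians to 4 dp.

φ1=0.0° → target in arm frame (-0.0597, -0.0654)
  e−x'=0.2297;  (l²−L²−(e−x')²−y'²−z²)/2L = -0.1263
  θ1 = atan2(B,A) + arccos(C/0.3369) = 1.1345
rotate P by −φ2: (-0.0268, 0.0844, -0.2465)
  A=0.1968, B=-0.2465, C=(l²−L²−A²−y'²−z²)/(2L)=-0.0890
  θ2 = atan2(B,A) + arccos(C/0.3154) = 0.9599
arm 3 (φ=240.0°): x'=0.0865, y'=-0.0190
  A cos θ + B sin θ = C:  0.0835·cos θ + -0.2465·sin θ = 0.0393
  √(A²+B²)=0.2603;  θ3 = -1.2441+1.4191 ≈ 0.1749

θ₁ = 1.1345, θ₂ = 0.9599, θ₃ = 0.1749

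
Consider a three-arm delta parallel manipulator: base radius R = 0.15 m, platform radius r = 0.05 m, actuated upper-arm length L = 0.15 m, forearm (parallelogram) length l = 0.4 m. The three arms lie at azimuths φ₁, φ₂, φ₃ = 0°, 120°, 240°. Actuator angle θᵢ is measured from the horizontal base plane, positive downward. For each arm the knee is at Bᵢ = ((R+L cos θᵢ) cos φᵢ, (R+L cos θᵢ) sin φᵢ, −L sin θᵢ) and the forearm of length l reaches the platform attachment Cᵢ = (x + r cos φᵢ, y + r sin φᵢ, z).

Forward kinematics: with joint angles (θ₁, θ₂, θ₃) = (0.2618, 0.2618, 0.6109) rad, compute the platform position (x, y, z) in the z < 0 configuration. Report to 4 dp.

φ1=0.0°: virtual centre (0.2449, 0.0000, -0.0388), radius l
φ2=120.0°: virtual centre (-0.1224, 0.2121, -0.0388), radius l
φ3=240.0°: virtual centre (-0.1114, -0.1930, -0.0860), radius l
eliminate P² terms by subtracting sphere 1 from 2 and 3
plane₁₂: -0.7347x+0.4242y+0.0000z = 0.0000
det = 0.5859;  x = 0.0032+-0.0684z,  y = 0.0055+-0.1184z
quadratic in z: (1.0187)z²+(0.1094)z+(-0.1000)=0, √Δ=0.6478 → z ∈ {-0.3716, 0.2643}; z = -0.3716 (taking z<0)
x = 0.0286, y = 0.0495

(0.0286, 0.0495, -0.3716)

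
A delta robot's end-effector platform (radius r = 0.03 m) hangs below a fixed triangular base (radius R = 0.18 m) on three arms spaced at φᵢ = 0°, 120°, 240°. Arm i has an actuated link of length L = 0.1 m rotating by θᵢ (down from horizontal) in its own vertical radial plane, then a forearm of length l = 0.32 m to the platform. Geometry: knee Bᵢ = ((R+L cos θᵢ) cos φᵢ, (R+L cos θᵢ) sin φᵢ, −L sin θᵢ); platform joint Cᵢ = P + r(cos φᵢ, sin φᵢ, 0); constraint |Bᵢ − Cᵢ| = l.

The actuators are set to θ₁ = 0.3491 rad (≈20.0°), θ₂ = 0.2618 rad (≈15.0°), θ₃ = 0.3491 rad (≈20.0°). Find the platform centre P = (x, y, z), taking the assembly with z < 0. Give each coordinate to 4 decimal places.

(-0.0032, 0.0056, -0.2374)

S1 = (0.2440·cos0.0°, 0.2440·sin0.0°, -0.0342) = (0.2440, 0.0000, -0.0342)
φ2=120.0°: virtual centre (-0.1233, 0.2136, -0.0259), radius l
S3 = (0.2440·cos240.0°, 0.2440·sin240.0°, -0.0342) = (-0.1220, -0.2113, -0.0342)
subtract pairs → two planes through P
linear system: -0.7345x+0.4271y = 0.0008−0.0166z; -0.7319x+-0.4226y = 0.0000−0.0000z
det = 0.6230;  x = -0.0005+0.0113z,  y = 0.0009+-0.0196z
quadratic in z: (1.0005)z²+(0.0629)z+(-0.0414)=0, √Δ=0.4121 → z ∈ {-0.2374, 0.1745}; z = -0.2374 (taking z<0)
x = -0.0032, y = 0.0056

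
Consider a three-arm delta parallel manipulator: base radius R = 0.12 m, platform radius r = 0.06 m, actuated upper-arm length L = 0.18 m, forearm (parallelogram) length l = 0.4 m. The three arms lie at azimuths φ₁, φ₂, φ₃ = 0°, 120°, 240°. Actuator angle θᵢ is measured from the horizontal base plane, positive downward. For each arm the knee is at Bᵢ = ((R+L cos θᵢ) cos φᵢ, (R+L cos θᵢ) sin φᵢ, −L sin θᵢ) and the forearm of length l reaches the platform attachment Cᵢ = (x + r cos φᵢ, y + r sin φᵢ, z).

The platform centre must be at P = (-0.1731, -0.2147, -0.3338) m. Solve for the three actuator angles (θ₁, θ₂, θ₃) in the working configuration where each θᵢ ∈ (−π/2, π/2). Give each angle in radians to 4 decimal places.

φ1=0.0° → target in arm frame (-0.1731, -0.2147)
  e−x'=0.2331;  (l²−L²−(e−x')²−y'²−z²)/2L = -0.2340
  θ1 = atan2(B,A) + arccos(C/0.4071) = 1.2220
rotate P by −φ2: (-0.0994, 0.2573, -0.3338)
  A=0.1594, B=-0.3338, C=(l²−L²−A²−y'²−z²)/(2L)=-0.2095
  √(A²+B²)=0.3699;  θ2 = -1.1253+2.1728 ≈ 1.0475
rotate P by −φ3: (0.2725, -0.0426, -0.3338)
  A cos θ + B sin θ = C:  -0.2125·cos θ + -0.3338·sin θ = -0.0855
  √(A²+B²)=0.3957;  θ3 = -2.1377+1.7886 ≈ -0.3491

θ₁ = 1.2220, θ₂ = 1.0475, θ₃ = -0.3491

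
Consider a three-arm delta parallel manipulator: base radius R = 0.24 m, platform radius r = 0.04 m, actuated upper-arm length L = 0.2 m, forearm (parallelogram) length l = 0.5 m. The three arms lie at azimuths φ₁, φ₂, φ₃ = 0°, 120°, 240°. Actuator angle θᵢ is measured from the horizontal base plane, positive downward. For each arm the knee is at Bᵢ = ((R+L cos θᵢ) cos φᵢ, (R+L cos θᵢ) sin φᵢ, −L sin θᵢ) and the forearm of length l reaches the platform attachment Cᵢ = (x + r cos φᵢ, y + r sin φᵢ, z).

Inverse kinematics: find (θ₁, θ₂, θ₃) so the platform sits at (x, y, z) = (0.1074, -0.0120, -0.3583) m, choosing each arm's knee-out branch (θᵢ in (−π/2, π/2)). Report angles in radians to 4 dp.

θ₁ = -0.2620, θ₂ = 0.6110, θ₃ = 0.5236

arm 1 (φ=0.0°): x'=0.1074, y'=-0.0120
  A=0.0926, B=-0.3583, C=(l²−L²−A²−y'²−z²)/(2L)=0.1823
  √(A²+B²)=0.3701;  θ1 = -1.3179+1.0559 ≈ -0.2620
arm 2 (φ=120.0°): x'=-0.0641, y'=-0.0870
  e−x'=0.2641;  (l²−L²−(e−x')²−y'²−z²)/2L = 0.0108
  θ2 = atan2(B,A) + arccos(C/0.4451) = 0.6110
arm 3 (φ=240.0°): x'=-0.0433, y'=0.0990
  e−x'=0.2433;  (l²−L²−(e−x')²−y'²−z²)/2L = 0.0315
  θ3 = atan2(B,A) + arccos(C/0.4331) = 0.5236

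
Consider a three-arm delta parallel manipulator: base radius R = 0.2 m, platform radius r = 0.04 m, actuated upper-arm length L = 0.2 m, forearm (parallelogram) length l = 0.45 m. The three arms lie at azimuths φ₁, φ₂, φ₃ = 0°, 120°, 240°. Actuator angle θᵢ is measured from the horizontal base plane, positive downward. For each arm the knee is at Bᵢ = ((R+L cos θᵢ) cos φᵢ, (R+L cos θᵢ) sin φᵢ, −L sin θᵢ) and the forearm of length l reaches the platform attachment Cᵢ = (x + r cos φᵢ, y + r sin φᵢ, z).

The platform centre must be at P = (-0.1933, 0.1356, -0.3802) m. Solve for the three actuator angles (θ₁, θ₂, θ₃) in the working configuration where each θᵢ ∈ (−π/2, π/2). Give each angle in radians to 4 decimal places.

rotate P by −φ1: (-0.1933, 0.1356, -0.3802)
  A=0.3533, B=-0.3802, C=(l²−L²−A²−y'²−z²)/(2L)=-0.3132
  θ1 = atan2(B,A) + arccos(C/0.5190) = 1.3964
φ2=120.0° → target in arm frame (0.2141, 0.0996)
  A cos θ + B sin θ = C:  -0.0541·cos θ + -0.3802·sin θ = 0.0128
  γ=atan2(-0.3802,-0.0541)=-1.7121;  ψ=arccos(0.0332)=1.5376;  θ2=γ+ψ≈-0.1745
rotate P by −φ3: (-0.0208, -0.2352, -0.3802)
  A=0.1808, B=-0.3802, C=(l²−L²−A²−y'²−z²)/(2L)=-0.1751
  γ=atan2(-0.3802,0.1808)=-1.1269;  ψ=arccos(-0.4160)=1.9998;  θ3=γ+ψ≈0.8729

θ₁ = 1.3964, θ₂ = -0.1745, θ₃ = 0.8729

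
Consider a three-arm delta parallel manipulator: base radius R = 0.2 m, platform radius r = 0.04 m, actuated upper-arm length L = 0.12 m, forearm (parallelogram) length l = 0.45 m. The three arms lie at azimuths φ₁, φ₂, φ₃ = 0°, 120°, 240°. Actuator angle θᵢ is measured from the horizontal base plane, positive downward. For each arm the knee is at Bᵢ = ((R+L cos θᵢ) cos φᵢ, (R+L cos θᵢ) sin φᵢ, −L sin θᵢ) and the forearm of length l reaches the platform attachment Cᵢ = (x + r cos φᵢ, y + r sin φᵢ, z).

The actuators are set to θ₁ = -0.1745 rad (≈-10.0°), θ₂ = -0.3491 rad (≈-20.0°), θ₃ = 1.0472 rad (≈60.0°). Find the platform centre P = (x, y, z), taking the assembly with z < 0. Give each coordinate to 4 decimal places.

(0.0663, 0.1427, -0.3497)

O1 = (0.2782·cos0.0°, 0.2782·sin0.0°, 0.0208) = (0.2782, 0.0000, 0.0208)
φ2=120.0°: virtual centre (-0.1364, 0.2362, 0.0410), radius l
arm 3 at φ=240.0°: e+L cos θ3 = 0.2200;  O3 = (-0.1100, -0.1905, -0.1039)
eliminate P² terms by subtracting sphere 1 from 2 and 3
plane₁₂: -0.8291x+0.4724y+0.0404z = -0.0017
det = 0.6827;  x = 0.0139+-0.1501z,  y = 0.0206+-0.3490z
into |P−O₁|² = l²: 1.1443z² + 0.0233z + -0.1318 = 0;  Δ = 0.6037;  z = -0.3497 or 0.3293 → z<0 root = -0.3497
x = 0.0663, y = 0.1427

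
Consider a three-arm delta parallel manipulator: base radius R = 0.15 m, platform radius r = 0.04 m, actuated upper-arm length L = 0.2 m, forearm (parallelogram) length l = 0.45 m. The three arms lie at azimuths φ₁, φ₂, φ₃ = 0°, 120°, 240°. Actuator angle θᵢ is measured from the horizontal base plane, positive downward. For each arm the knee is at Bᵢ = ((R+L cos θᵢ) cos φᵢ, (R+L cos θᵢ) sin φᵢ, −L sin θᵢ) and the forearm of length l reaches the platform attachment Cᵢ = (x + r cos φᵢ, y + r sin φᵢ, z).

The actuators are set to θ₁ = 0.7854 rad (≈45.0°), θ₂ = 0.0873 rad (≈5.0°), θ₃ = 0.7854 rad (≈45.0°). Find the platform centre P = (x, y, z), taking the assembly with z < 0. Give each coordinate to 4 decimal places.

(-0.0691, 0.1197, -0.4337)

φ1=0.0°: virtual centre (0.2514, 0.0000, -0.1414), radius l
φ2=120.0°: virtual centre (-0.1546, 0.2678, -0.0174), radius l
S3 = (0.2514·cos240.0°, 0.2514·sin240.0°, -0.1414) = (-0.1257, -0.2177, -0.1414)
|S₂|²−|S₁|² = 0.0127;  |S₃|²−|S₁|² = 0.0000
[-0.8121 0.5356 0.2480]·P = 0.0127;  [-0.7543 -0.4355 0.0000]·P = 0.0000
Cramer: x(z) = -0.0073+0.1425z;  y(z) = 0.0127-0.2469z
quadratic in z: (1.0813)z²+(0.2028)z+(-0.1154)=0, √Δ=0.7350 → z ∈ {-0.4337, 0.2461}; z = -0.4337 (taking z<0)
x = -0.0691, y = 0.1197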